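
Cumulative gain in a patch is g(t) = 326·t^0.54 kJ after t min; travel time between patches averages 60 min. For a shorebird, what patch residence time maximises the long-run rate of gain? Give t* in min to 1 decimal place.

By the marginal value theorem, leave when the instantaneous gain rate g'(t) equals the habitat-wide average g(t)/(T + t).
g'(t) = 0.54·326·t^-0.46. Setting 0.54·326·t^-0.46 = 326·t^0.54/(60+t) gives 0.54(60+t) = t, so 0.46·t = 0.54×60.
t* = 0.54×60/0.46 = 70.43 min.

70.4 min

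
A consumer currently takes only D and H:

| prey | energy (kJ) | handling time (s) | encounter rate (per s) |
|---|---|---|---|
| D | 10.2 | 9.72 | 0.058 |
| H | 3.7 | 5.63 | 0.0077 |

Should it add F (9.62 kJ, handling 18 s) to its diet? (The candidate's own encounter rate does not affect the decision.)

Yes

Intake rate on the current diet: R = (0.058×10.2 + 0.0077×3.7) / (1 + 0.058×9.72 + 0.0077×5.63) = 0.6201/1.607 = 0.3858 kJ/s.
Profitability of F: 9.62/18 = 0.5344 kJ/s.
Since 0.5344 > R, including F increases the long-run rate.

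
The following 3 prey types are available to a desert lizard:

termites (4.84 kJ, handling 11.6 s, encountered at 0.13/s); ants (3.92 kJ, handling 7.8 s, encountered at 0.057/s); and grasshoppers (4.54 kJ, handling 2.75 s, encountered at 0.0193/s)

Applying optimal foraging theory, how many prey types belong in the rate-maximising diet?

3

Rank by E/h (kJ/s): grasshoppers 1.65, ants 0.503, termites 0.417. Include each in turn until the next type's E/h falls below the running intake rate.
Rate on top 1: 0.08321. ants: 0.503 > 0.08321 → include.
Rate on top 2: 0.2077. termites: 0.417 > 0.2077 → include.
Optimal diet: grasshoppers, ants, termites — 3 of 3 types.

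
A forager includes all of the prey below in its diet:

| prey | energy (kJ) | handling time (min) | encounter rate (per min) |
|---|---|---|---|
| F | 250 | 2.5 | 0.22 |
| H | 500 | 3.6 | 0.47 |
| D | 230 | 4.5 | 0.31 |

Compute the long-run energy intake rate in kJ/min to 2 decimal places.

77.92 kJ/min

R = Σλ_iE_i / (1 + Σλ_ih_i)
Numerator: 0.22×250 + 0.47×500 + 0.31×230 = 361.3
Denominator: 1 + 0.22×2.5 + 0.47×3.6 + 0.31×4.5 = 4.637
R = 361.3/4.637 = 77.92 kJ/min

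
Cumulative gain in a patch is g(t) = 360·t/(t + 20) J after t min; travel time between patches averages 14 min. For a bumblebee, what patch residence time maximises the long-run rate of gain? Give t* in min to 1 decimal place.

16.7 min

By the marginal value theorem, leave when the instantaneous gain rate g'(t) equals the habitat-wide average g(t)/(T + t).
g'(t) = 360·20/(t + 20)². Setting 360·20/(t+20)² = 360t/[(t+20)(14+t)] gives 20(14+t) = t(t+20), so t² = 20×14 = 280.
t* = √280 = 16.73 min.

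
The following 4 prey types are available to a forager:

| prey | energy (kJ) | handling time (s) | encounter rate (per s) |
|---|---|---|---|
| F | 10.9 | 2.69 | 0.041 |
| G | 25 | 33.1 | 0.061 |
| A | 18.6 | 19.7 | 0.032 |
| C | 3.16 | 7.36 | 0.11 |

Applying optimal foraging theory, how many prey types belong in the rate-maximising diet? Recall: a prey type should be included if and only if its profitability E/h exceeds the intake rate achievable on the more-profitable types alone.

3

E/h in descending order: F 4.05, A 0.944, G 0.755, C 0.429 kJ/s. The optimal diet is the largest prefix of this list for which every included type satisfies E_i/h_i > R on the types above it.
Rate on top 1: 0.4025. A: 0.944 > 0.4025 → include.
Rate on top 2: 0.5987. G: 0.755 > 0.5987 → include.
Rate on top 3: 0.6828. C: 0.429 < 0.6828 → exclude; stop.
Optimal diet: F, A, G — 3 of 4 types.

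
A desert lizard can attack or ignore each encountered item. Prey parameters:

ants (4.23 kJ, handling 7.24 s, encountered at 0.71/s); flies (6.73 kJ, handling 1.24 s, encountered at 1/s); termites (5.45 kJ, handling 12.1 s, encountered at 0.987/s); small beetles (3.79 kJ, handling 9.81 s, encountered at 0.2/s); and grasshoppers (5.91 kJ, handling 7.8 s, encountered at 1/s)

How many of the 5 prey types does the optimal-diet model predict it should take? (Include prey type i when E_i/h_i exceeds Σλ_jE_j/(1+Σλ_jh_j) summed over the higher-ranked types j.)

1

Rank by E/h (kJ/s): flies 5.43, grasshoppers 0.758, ants 0.584, termites 0.45, small beetles 0.386. Include each in turn until the next type's E/h falls below the running intake rate.
Rate on top 1: 3.004. grasshoppers: 0.758 < 3.004 → exclude; stop.
Optimal diet: flies — 1 of 5 types.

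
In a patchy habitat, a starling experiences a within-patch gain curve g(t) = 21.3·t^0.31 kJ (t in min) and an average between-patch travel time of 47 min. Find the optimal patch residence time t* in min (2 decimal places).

Maximise g(t)/(T+t): set derivative to zero → g'(t)(T+t) = g(t).
g'(t) = 0.31·21.3·t^-0.69. Setting 0.31·21.3·t^-0.69 = 21.3·t^0.31/(47+t) gives 0.31(47+t) = t, so 0.69·t = 0.31×47.
t* = 0.31×47/0.69 = 21.12 min.

21.12 min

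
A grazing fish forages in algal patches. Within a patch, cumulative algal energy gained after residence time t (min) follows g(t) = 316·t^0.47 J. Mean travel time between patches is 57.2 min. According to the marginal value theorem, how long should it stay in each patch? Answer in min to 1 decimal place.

50.7 min

Maximise g(t)/(T+t): set derivative to zero → g'(t)(T+t) = g(t).
g'(t) = 0.47·316·t^-0.53. Setting 0.47·316·t^-0.53 = 316·t^0.47/(57.2+t) gives 0.47(57.2+t) = t, so 0.53·t = 0.47×57.2.
t* = 0.47×57.2/0.53 = 50.72 min.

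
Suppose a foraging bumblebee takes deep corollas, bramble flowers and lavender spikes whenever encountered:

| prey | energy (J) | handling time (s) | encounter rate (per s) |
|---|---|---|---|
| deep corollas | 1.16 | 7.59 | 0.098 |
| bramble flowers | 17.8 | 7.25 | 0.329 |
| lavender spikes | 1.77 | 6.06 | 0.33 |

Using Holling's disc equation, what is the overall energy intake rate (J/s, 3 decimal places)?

1.069 J/s

R = Σλ_iE_i / (1 + Σλ_ih_i)
Numerator: 0.098×1.16 + 0.329×17.8 + 0.33×1.77 = 6.554
Denominator: 1 + 0.098×7.59 + 0.329×7.25 + 0.33×6.06 = 6.129
R = 6.554/6.129 = 1.069 J/s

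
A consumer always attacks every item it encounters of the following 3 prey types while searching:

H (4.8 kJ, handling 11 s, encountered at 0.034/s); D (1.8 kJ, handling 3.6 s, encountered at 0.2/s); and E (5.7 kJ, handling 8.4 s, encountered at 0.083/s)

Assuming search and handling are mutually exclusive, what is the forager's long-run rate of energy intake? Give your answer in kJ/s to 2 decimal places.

0.36 kJ/s

Energy encountered per unit search time: 0.034×4.8 + 0.2×1.8 + 0.083×5.7 = 0.9963 kJ/s.
Handling time per unit search time: 0.034×11 + 0.2×3.6 + 0.083×8.4 = 1.791.
Rate = 0.9963/(1 + 1.791) = 0.3569 kJ/s.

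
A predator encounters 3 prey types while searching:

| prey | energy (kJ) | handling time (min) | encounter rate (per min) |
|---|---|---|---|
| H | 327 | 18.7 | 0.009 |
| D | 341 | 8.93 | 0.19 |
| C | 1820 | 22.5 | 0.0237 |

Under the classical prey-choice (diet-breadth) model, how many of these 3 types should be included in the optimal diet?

2

E/h in descending order: C 80.9, D 38.2, H 17.5 kJ/min. The optimal diet is the largest prefix of this list for which every included type satisfies E_i/h_i > R on the types above it.
Rate on top 1: 28.13. D: 38.2 > 28.13 → include.
Rate on top 2: 33.41. H: 17.5 < 33.41 → exclude; stop.
Optimal diet: C, D — 2 of 3 types.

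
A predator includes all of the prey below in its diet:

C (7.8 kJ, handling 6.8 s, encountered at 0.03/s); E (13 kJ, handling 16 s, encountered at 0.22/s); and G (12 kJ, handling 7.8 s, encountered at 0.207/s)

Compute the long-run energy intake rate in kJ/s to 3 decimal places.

R = Σλ_iE_i / (1 + Σλ_ih_i)
Numerator: 0.03×7.8 + 0.22×13 + 0.207×12 = 5.578
Denominator: 1 + 0.03×6.8 + 0.22×16 + 0.207×7.8 = 6.339
R = 5.578/6.339 = 0.88 kJ/s

0.880 kJ/s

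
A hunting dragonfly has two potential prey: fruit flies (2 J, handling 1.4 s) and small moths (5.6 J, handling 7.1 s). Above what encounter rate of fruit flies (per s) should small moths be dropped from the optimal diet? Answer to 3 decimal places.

0.881 per s

The zero-one rule: include small moths iff E₂/h₂ > λE₁/(1+λh₁). Equality gives the switch point.
λE₁h₂ = E₂ + λE₂h₁ ⇒ λ = E₂/(E₁h₂ − E₂h₁) = 5.6/(14.2 − 7.84) = 0.8805 per s.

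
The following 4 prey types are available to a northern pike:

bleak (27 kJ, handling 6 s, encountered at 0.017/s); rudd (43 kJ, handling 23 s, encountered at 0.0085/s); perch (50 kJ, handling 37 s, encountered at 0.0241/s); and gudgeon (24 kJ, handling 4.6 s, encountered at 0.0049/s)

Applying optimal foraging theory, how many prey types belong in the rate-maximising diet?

Profitabilities (E/h, kJ/s): gudgeon 5.22, bleak 4.5, rudd 1.87, perch 1.35. Add prey in this order while the next type's profitability exceeds the intake rate on those already taken.
Rate on top 1: 0.115. bleak: 4.5 > 0.115 → include.
Rate on top 2: 0.5127. rudd: 1.87 > 0.5127 → include.
Rate on top 3: 0.7137. perch: 1.35 > 0.7137 → include.
Optimal diet: gudgeon, bleak, rudd, perch — 4 of 4 types.

4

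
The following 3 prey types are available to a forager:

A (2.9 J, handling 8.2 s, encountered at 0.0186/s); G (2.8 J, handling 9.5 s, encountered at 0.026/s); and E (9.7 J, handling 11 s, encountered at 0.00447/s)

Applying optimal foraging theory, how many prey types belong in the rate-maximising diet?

Profitabilities (E/h, J/s): E 0.882, A 0.354, G 0.295. Add prey in this order while the next type's profitability exceeds the intake rate on those already taken.
Rate on top 1: 0.04133. A: 0.354 > 0.04133 → include.
Rate on top 2: 0.08097. G: 0.295 > 0.08097 → include.
Optimal diet: E, A, G — 3 of 3 types.

3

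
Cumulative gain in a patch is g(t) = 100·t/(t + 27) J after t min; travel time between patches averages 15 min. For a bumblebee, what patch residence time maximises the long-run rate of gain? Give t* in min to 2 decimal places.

Optimal t* satisfies g'(t*) = g(t*)/(T + t*).
g'(t) = 100·27/(t + 27)². Setting 100·27/(t+27)² = 100t/[(t+27)(15+t)] gives 27(15+t) = t(t+27), so t² = 27×15 = 405.
t* = √405 = 20.12 min.

20.12 min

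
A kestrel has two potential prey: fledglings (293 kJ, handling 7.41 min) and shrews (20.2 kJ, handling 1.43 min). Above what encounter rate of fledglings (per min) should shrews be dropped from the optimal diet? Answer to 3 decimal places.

The zero-one rule: include shrews iff E₂/h₂ > λE₁/(1+λh₁). Equality gives the switch point.
λE₁h₂ = E₂ + λE₂h₁ ⇒ λ = E₂/(E₁h₂ − E₂h₁) = 20.2/(419 − 149.7) = 0.07501 per min.

0.075 per min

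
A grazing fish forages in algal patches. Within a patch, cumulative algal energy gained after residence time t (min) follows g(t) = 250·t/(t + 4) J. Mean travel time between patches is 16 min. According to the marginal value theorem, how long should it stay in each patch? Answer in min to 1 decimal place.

Maximise g(t)/(T+t): set derivative to zero → g'(t)(T+t) = g(t).
g'(t) = 250·4/(t + 4)². Setting 250·4/(t+4)² = 250t/[(t+4)(16+t)] gives 4(16+t) = t(t+4), so t² = 4×16 = 64.
t* = √64 = 8 min.

8.0 min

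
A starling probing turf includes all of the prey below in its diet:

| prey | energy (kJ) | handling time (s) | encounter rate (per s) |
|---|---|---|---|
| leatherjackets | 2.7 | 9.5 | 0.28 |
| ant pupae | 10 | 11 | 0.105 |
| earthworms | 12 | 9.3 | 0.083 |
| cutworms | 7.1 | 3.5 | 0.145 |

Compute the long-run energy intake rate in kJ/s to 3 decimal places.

0.629 kJ/s

R = (0.28×2.7 + 0.105×10 + 0.083×12 + 0.145×7.1) / (1 + 0.28×9.5 + 0.105×11 + 0.083×9.3 + 0.145×3.5) = 3.832/6.094 = 0.6287 kJ/s.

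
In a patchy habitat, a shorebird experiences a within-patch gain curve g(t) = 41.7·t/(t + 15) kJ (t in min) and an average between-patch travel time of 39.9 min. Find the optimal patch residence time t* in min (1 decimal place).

By the marginal value theorem, leave when the instantaneous gain rate g'(t) equals the habitat-wide average g(t)/(T + t).
g'(t) = 41.7·15/(t + 15)². Setting 41.7·15/(t+15)² = 41.7t/[(t+15)(39.9+t)] gives 15(39.9+t) = t(t+15), so t² = 15×39.9 = 598.5.
t* = √598.5 = 24.46 min.

24.5 min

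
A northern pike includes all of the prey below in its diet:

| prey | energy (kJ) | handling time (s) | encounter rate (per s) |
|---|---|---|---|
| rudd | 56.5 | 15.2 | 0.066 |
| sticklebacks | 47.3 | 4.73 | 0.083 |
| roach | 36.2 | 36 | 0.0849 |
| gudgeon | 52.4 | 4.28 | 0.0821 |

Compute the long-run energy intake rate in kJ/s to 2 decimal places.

Energy encountered per unit search time: 0.066×56.5 + 0.083×47.3 + 0.0849×36.2 + 0.0821×52.4 = 15.03 kJ/s.
Handling time per unit search time: 0.066×15.2 + 0.083×4.73 + 0.0849×36 + 0.0821×4.28 = 4.804.
Rate = 15.03/(1 + 4.804) = 2.59 kJ/s.

2.59 kJ/s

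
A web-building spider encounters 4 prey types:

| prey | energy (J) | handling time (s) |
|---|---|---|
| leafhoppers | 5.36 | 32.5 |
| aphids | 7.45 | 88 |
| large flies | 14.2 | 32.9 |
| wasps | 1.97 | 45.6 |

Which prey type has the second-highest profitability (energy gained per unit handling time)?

leafhoppers

Profitability E/h (J/s): leafhoppers = 5.36/32.5 = 0.165, aphids = 7.45/88 = 0.0847, large flies = 14.2/32.9 = 0.432, wasps = 1.97/45.6 = 0.0432.
Ranked: large flies > leafhoppers > aphids > wasps.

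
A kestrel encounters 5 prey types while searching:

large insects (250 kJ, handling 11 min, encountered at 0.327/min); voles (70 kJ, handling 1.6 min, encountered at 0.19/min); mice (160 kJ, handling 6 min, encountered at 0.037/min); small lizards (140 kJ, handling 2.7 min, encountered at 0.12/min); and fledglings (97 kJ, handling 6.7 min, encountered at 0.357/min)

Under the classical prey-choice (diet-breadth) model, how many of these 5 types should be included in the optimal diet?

4

Profitabilities (E/h, kJ/min): small lizards 51.9, voles 43.8, mice 26.7, large insects 22.7, fledglings 14.5. Add prey in this order while the next type's profitability exceeds the intake rate on those already taken.
Rate on top 1: 12.69. voles: 43.8 > 12.69 → include.
Rate on top 2: 18.49. mice: 26.7 > 18.49 → include.
Rate on top 3: 19.47. large insects: 22.7 > 19.47 → include.
Rate on top 4: 21.62. fledglings: 14.5 < 21.62 → exclude; stop.
Optimal diet: small lizards, voles, mice, large insects — 4 of 5 types.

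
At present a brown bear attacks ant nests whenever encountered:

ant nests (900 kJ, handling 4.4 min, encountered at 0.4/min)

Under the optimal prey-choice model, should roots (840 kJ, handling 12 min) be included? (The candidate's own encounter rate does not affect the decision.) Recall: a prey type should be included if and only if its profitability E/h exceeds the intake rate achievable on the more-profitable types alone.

No

Current rate: (0.4×900)/(1 + 0.4×4.4) = 130.4 kJ/min.
roots: E/h = 840/12 = 70 kJ/min.
70 < 130.4, so adding roots would lower the average — exclude it.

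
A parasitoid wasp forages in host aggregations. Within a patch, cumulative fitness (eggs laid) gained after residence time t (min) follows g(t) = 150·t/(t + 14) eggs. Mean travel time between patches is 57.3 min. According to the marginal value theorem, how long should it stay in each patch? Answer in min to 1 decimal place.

28.3 min

Maximise g(t)/(T+t): set derivative to zero → g'(t)(T+t) = g(t).
g'(t) = 150·14/(t + 14)². Setting 150·14/(t+14)² = 150t/[(t+14)(57.3+t)] gives 14(57.3+t) = t(t+14), so t² = 14×57.3 = 802.2.
t* = √802.2 = 28.32 min.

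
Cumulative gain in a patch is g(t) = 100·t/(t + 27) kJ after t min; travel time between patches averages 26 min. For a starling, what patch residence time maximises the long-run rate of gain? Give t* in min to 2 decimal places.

26.50 min

By the marginal value theorem, leave when the instantaneous gain rate g'(t) equals the habitat-wide average g(t)/(T + t).
g'(t) = 100·27/(t + 27)². Setting 100·27/(t+27)² = 100t/[(t+27)(26+t)] gives 27(26+t) = t(t+27), so t² = 27×26 = 702.
t* = √702 = 26.5 min.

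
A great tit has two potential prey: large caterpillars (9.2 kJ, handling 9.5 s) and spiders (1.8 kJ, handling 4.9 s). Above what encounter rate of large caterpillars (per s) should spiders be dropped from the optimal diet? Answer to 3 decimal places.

0.064 per s

Drop spiders once their profitability E₂/h₂ falls below the rate achievable on large caterpillars alone: E₂/h₂ = λE₁/(1 + λh₁).
Solve for λ: λE₁h₂ = E₂(1 + λh₁) → λ(E₁h₂ − E₂h₁) = E₂ → λ = E₂/(E₁h₂ − E₂h₁).
λ = 1.8/(9.2×4.9 − 1.8×9.5) = 1.8/27.98 = 0.06433 per s.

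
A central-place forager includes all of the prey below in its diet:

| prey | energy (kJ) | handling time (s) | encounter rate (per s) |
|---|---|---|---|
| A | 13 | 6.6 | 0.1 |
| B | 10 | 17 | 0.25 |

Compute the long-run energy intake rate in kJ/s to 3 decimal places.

R = Σλ_iE_i / (1 + Σλ_ih_i)
Numerator: 0.1×13 + 0.25×10 = 3.8
Denominator: 1 + 0.1×6.6 + 0.25×17 = 5.91
R = 3.8/5.91 = 0.643 kJ/s

0.643 kJ/s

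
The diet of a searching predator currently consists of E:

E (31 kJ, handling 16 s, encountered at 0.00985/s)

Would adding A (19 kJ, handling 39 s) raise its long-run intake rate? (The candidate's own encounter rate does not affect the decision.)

Current rate: (0.00985×31)/(1 + 0.00985×16) = 0.2638 kJ/s.
Profitability of A: 19/39 = 0.4872 kJ/s.
0.4872 > 0.2638, so adding A raises the average — include it.

Yes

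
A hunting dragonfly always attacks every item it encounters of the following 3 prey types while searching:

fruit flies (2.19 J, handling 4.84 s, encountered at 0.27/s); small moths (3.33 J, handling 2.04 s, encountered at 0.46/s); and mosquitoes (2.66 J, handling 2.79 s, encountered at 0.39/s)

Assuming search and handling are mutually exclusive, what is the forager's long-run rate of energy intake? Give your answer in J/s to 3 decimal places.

0.729 J/s

R = (0.27×2.19 + 0.46×3.33 + 0.39×2.66) / (1 + 0.27×4.84 + 0.46×2.04 + 0.39×2.79) = 3.161/4.333 = 0.7294 J/s.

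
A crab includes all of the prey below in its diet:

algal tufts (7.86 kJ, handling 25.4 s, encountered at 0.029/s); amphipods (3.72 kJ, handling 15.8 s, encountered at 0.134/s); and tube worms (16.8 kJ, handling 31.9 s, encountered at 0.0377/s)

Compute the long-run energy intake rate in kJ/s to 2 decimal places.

0.27 kJ/s

R = Σλ_iE_i / (1 + Σλ_ih_i)
Numerator: 0.029×7.86 + 0.134×3.72 + 0.0377×16.8 = 1.36
Denominator: 1 + 0.029×25.4 + 0.134×15.8 + 0.0377×31.9 = 5.056
R = 1.36/5.056 = 0.2689 kJ/s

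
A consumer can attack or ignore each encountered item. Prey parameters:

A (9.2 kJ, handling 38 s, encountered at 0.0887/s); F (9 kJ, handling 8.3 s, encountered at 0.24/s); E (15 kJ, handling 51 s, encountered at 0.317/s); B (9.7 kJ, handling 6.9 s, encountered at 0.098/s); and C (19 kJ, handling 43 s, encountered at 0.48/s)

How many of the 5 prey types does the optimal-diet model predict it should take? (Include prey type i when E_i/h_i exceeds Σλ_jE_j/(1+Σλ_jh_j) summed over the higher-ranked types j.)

Profitabilities (E/h, kJ/s): B 1.41, F 1.08, C 0.442, E 0.294, A 0.242. Add prey in this order while the next type's profitability exceeds the intake rate on those already taken.
Rate on top 1: 0.5671. F: 1.08 > 0.5671 → include.
Rate on top 2: 0.848. C: 0.442 < 0.848 → exclude; stop.
Optimal diet: B, F — 2 of 5 types.

2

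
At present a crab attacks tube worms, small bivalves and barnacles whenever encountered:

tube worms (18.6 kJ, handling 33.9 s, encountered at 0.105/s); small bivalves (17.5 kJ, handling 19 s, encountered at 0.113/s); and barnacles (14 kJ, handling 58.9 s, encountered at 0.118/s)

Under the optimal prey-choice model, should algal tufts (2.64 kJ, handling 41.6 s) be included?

Intake rate on the current diet: R = (0.105×18.6 + 0.113×17.5 + 0.118×14) / (1 + 0.105×33.9 + 0.113×19 + 0.118×58.9) = 5.582/13.66 = 0.4088 kJ/s.
algal tufts: E/h = 2.64/41.6 = 0.06346 kJ/s.
0.06346 < 0.4088, so adding algal tufts would lower the average — exclude it.

No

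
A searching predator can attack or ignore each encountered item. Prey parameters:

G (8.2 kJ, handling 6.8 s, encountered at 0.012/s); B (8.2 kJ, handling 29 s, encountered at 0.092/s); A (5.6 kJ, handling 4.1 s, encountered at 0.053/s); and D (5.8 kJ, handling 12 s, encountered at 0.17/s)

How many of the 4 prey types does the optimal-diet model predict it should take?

3

Profitabilities (E/h, kJ/s): A 1.37, G 1.21, D 0.483, B 0.283. Add prey in this order while the next type's profitability exceeds the intake rate on those already taken.
Rate on top 1: 0.2438. G: 1.21 > 0.2438 → include.
Rate on top 2: 0.3043. D: 0.483 > 0.3043 → include.
Rate on top 3: 0.4137. B: 0.283 < 0.4137 → exclude; stop.
Optimal diet: A, G, D — 3 of 4 types.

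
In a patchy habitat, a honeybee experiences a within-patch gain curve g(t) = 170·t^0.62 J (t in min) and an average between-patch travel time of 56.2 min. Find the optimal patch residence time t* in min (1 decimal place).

By the marginal value theorem, leave when the instantaneous gain rate g'(t) equals the habitat-wide average g(t)/(T + t).
g'(t) = 0.62·170·t^-0.38. Setting 0.62·170·t^-0.38 = 170·t^0.62/(56.2+t) gives 0.62(56.2+t) = t, so 0.38·t = 0.62×56.2.
t* = 0.62×56.2/0.38 = 91.69 min.

91.7 min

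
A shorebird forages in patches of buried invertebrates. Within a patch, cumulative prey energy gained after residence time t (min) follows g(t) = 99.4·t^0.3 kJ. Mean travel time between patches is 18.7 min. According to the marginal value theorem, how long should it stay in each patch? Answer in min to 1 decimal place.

8.0 min

Optimal t* satisfies g'(t*) = g(t*)/(T + t*).
g'(t) = 0.3·99.4·t^-0.7. Setting 0.3·99.4·t^-0.7 = 99.4·t^0.3/(18.7+t) gives 0.3(18.7+t) = t, so 0.70·t = 0.3×18.7.
t* = 0.3×18.7/0.70 = 8.014 min.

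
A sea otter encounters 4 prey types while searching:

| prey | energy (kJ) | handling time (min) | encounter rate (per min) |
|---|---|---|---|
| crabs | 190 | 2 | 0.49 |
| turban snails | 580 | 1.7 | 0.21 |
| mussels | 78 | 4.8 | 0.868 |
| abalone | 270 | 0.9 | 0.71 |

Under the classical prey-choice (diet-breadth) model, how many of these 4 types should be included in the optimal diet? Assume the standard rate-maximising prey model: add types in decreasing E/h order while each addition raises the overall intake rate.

2

E/h in descending order: turban snails 341, abalone 300, crabs 95, mussels 16.2 kJ/min. The optimal diet is the largest prefix of this list for which every included type satisfies E_i/h_i > R on the types above it.
Rate on top 1: 89.76. abalone: 300 > 89.76 → include.
Rate on top 2: 157.1. crabs: 95 < 157.1 → exclude; stop.
Optimal diet: turban snails, abalone — 2 of 4 types.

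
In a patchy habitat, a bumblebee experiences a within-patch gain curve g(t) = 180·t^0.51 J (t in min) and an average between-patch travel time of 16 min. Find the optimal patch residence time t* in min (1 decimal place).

Maximise g(t)/(T+t): set derivative to zero → g'(t)(T+t) = g(t).
g'(t) = 0.51·180·t^-0.49. Setting 0.51·180·t^-0.49 = 180·t^0.51/(16+t) gives 0.51(16+t) = t, so 0.49·t = 0.51×16.
t* = 0.51×16/0.49 = 16.65 min.

16.7 min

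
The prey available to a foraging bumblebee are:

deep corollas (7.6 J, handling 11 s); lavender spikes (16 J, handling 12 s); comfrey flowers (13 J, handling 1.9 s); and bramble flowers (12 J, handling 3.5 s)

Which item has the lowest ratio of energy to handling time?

deep corollas

In descending order of E/h:
comfrey flowers: 13/1.9 = 6.84 J/s
bramble flowers: 12/3.5 = 3.43 J/s
lavender spikes: 16/12 = 1.33 J/s
deep corollas: 7.6/11 = 0.691 J/s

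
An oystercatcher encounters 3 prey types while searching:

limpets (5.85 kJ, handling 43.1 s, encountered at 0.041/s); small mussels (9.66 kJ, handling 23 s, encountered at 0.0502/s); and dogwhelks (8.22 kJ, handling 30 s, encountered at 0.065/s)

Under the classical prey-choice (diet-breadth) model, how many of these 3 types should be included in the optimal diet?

2

Rank by E/h (kJ/s): small mussels 0.42, dogwhelks 0.274, limpets 0.136. Include each in turn until the next type's E/h falls below the running intake rate.
Rate on top 1: 0.2251. dogwhelks: 0.274 > 0.2251 → include.
Rate on top 2: 0.2483. limpets: 0.136 < 0.2483 → exclude; stop.
Optimal diet: small mussels, dogwhelks — 2 of 3 types.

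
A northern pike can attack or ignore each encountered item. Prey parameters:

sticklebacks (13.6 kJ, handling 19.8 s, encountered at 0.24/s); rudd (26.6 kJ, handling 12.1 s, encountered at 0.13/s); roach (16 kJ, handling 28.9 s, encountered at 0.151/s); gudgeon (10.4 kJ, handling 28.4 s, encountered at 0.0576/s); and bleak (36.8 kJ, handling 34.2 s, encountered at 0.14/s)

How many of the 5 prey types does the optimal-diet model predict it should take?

Profitabilities (E/h, kJ/s): rudd 2.2, bleak 1.08, sticklebacks 0.687, roach 0.554, gudgeon 0.366. Add prey in this order while the next type's profitability exceeds the intake rate on those already taken.
Rate on top 1: 1.344. bleak: 1.08 < 1.344 → exclude; stop.
Optimal diet: rudd — 1 of 5 types.

1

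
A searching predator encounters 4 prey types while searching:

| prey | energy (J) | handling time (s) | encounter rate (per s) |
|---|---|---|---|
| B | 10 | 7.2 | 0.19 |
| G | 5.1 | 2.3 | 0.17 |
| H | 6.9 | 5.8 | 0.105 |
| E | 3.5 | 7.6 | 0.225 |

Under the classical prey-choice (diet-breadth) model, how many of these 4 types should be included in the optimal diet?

E/h in descending order: G 2.22, B 1.39, H 1.19, E 0.461 J/s. The optimal diet is the largest prefix of this list for which every included type satisfies E_i/h_i > R on the types above it.
Rate on top 1: 0.6233. B: 1.39 > 0.6233 → include.
Rate on top 2: 1.003. H: 1.19 > 1.003 → include.
Rate on top 3: 1.037. E: 0.461 < 1.037 → exclude; stop.
Optimal diet: G, B, H — 3 of 4 types.

3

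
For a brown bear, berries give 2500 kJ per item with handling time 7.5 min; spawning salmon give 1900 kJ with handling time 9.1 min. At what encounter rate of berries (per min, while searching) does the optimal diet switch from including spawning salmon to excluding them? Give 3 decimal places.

0.224 per min

At the threshold, the rate on berries alone equals the profitability of spawning salmon: λ·2500/(1 + λ·7.5) = 1900/9.1 = 208.8.
Rearranging, λ(2500 − 208.8×7.5) = 208.8, so λ = 208.8/934.1 = 0.2235 per min.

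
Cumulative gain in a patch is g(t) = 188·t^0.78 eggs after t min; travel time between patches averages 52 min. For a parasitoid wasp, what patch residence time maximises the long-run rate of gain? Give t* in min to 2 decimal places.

Optimal t* satisfies g'(t*) = g(t*)/(T + t*).
g'(t) = 0.78·188·t^-0.22. Setting 0.78·188·t^-0.22 = 188·t^0.78/(52+t) gives 0.78(52+t) = t, so 0.22·t = 0.78×52.
t* = 0.78×52/0.22 = 184.4 min.

184.36 min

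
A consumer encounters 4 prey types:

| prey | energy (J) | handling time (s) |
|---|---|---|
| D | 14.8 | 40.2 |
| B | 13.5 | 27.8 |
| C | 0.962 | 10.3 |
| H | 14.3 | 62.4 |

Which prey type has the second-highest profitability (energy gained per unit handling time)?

In descending order of E/h:
B: 13.5/27.8 = 0.486 J/s
D: 14.8/40.2 = 0.368 J/s
H: 14.3/62.4 = 0.229 J/s
C: 0.962/10.3 = 0.0934 J/s

D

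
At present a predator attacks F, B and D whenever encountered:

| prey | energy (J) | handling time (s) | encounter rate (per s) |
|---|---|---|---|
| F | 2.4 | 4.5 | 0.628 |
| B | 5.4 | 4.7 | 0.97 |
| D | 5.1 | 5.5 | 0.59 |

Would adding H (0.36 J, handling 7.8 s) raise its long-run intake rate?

No

On F, B and D alone, R = ΣλE/(1+Σλh) = 9.754/11.63 = 0.8387 J/s.
H: E/h = 0.36/7.8 = 0.04615 J/s.
Since 0.04615 < R, time spent handling H is better spent searching.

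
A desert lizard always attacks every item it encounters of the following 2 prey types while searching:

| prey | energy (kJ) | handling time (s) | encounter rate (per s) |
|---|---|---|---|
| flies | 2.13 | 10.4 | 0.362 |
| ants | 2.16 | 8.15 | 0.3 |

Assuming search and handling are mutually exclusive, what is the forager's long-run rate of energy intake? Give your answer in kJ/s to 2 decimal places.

Energy encountered per unit search time: 0.362×2.13 + 0.3×2.16 = 1.419 kJ/s.
Handling time per unit search time: 0.362×10.4 + 0.3×8.15 = 6.21.
Rate = 1.419/(1 + 6.21) = 0.1968 kJ/s.

0.20 kJ/s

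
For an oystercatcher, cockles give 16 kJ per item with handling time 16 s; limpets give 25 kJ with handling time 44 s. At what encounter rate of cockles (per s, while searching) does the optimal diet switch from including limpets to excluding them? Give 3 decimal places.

At the threshold, the rate on cockles alone equals the profitability of limpets: λ·16/(1 + λ·16) = 25/44 = 0.5682.
Rearranging, λ(16 − 0.5682×16) = 0.5682, so λ = 0.5682/6.909 = 0.08224 per s.

0.082 per s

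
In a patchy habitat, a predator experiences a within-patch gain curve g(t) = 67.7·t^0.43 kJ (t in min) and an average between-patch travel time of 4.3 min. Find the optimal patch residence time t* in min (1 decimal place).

3.2 min

Maximise g(t)/(T+t): set derivative to zero → g'(t)(T+t) = g(t).
g'(t) = 0.43·67.7·t^-0.57. Setting 0.43·67.7·t^-0.57 = 67.7·t^0.43/(4.3+t) gives 0.43(4.3+t) = t, so 0.57·t = 0.43×4.3.
t* = 0.43×4.3/0.57 = 3.244 min.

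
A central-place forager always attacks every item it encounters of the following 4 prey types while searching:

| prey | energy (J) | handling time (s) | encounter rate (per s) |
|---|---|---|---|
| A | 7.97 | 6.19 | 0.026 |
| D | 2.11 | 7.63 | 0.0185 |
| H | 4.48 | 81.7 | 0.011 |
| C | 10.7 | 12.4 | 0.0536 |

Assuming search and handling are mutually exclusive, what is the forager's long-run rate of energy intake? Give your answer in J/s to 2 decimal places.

0.30 J/s

R = (0.026×7.97 + 0.0185×2.11 + 0.011×4.48 + 0.0536×10.7) / (1 + 0.026×6.19 + 0.0185×7.63 + 0.011×81.7 + 0.0536×12.4) = 0.8691/2.865 = 0.3033 J/s.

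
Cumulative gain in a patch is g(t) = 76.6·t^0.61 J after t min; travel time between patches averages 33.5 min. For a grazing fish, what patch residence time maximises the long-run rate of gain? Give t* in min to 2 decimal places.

52.40 min

Optimal t* satisfies g'(t*) = g(t*)/(T + t*).
g'(t) = 0.61·76.6·t^-0.39. Setting 0.61·76.6·t^-0.39 = 76.6·t^0.61/(33.5+t) gives 0.61(33.5+t) = t, so 0.39·t = 0.61×33.5.
t* = 0.61×33.5/0.39 = 52.4 min.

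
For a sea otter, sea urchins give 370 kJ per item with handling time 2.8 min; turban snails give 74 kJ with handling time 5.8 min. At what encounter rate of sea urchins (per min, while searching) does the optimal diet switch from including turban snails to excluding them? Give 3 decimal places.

0.038 per min

At the threshold, the rate on sea urchins alone equals the profitability of turban snails: λ·370/(1 + λ·2.8) = 74/5.8 = 12.76.
Rearranging, λ(370 − 12.76×2.8) = 12.76, so λ = 12.76/334.3 = 0.03817 per min.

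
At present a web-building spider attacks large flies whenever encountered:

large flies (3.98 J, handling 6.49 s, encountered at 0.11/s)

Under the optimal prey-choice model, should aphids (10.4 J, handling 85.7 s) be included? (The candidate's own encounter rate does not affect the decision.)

Intake rate on the current diet: R = (0.11×3.98) / (1 + 0.11×6.49) = 0.4378/1.714 = 0.2554 J/s.
aphids: E/h = 10.4/85.7 = 0.1214 J/s.
0.1214 < 0.2554, so adding aphids would lower the average — exclude it.

No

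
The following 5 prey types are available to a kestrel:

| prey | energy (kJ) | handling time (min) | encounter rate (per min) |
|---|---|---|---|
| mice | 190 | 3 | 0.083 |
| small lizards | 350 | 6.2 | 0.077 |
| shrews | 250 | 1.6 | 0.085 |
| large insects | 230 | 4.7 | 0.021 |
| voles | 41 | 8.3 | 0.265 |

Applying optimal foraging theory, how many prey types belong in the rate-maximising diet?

Profitabilities (E/h, kJ/min): shrews 156, mice 63.3, small lizards 56.5, large insects 48.9, voles 4.94. Add prey in this order while the next type's profitability exceeds the intake rate on those already taken.
Rate on top 1: 18.71. mice: 63.3 > 18.71 → include.
Rate on top 2: 26.73. small lizards: 56.5 > 26.73 → include.
Rate on top 3: 34.35. large insects: 48.9 > 34.35 → include.
Rate on top 4: 35.08. voles: 4.94 < 35.08 → exclude; stop.
Optimal diet: shrews, mice, small lizards, large insects — 4 of 5 types.

4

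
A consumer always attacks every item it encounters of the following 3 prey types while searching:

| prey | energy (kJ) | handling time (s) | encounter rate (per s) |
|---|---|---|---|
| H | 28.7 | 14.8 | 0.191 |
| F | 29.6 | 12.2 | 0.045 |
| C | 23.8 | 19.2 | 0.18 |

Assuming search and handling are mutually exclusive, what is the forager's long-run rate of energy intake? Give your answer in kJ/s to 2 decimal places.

R = Σλ_iE_i / (1 + Σλ_ih_i)
Numerator: 0.191×28.7 + 0.045×29.6 + 0.18×23.8 = 11.1
Denominator: 1 + 0.191×14.8 + 0.045×12.2 + 0.18×19.2 = 7.832
R = 11.1/7.832 = 1.417 kJ/s

1.42 kJ/s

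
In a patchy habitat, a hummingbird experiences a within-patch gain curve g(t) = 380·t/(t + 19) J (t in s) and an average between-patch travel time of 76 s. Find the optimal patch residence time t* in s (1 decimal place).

Optimal t* satisfies g'(t*) = g(t*)/(T + t*).
g'(t) = 380·19/(t + 19)². Setting 380·19/(t+19)² = 380t/[(t+19)(76+t)] gives 19(76+t) = t(t+19), so t² = 19×76 = 1444.
t* = √1444 = 38 s.

38.0 s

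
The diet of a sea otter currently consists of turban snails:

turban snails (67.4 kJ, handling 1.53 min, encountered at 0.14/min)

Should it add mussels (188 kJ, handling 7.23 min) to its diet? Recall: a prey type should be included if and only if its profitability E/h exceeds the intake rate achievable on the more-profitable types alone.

Intake rate on the current diet: R = (0.14×67.4) / (1 + 0.14×1.53) = 9.436/1.214 = 7.771 kJ/min.
Profitability of mussels: 188/7.23 = 26 kJ/min.
Since 26 > R, including mussels increases the long-run rate.

Yes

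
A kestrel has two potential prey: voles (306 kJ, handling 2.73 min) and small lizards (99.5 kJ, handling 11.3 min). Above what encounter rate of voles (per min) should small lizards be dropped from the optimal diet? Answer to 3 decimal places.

At the threshold, the rate on voles alone equals the profitability of small lizards: λ·306/(1 + λ·2.73) = 99.5/11.3 = 8.805.
Rearranging, λ(306 − 8.805×2.73) = 8.805, so λ = 8.805/282 = 0.03123 per min.

0.031 per min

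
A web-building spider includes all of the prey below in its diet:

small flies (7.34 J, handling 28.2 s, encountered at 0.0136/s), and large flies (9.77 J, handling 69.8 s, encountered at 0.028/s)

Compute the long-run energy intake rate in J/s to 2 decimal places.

R = Σλ_iE_i / (1 + Σλ_ih_i)
Numerator: 0.0136×7.34 + 0.028×9.77 = 0.3734
Denominator: 1 + 0.0136×28.2 + 0.028×69.8 = 3.338
R = 0.3734/3.338 = 0.1119 J/s

0.11 J/s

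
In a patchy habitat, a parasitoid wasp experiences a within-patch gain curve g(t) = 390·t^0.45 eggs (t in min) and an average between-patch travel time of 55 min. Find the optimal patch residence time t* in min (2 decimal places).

Optimal t* satisfies g'(t*) = g(t*)/(T + t*).
g'(t) = 0.45·390·t^-0.55. Setting 0.45·390·t^-0.55 = 390·t^0.45/(55+t) gives 0.45(55+t) = t, so 0.55·t = 0.45×55.
t* = 0.45×55/0.55 = 45 min.

45.00 min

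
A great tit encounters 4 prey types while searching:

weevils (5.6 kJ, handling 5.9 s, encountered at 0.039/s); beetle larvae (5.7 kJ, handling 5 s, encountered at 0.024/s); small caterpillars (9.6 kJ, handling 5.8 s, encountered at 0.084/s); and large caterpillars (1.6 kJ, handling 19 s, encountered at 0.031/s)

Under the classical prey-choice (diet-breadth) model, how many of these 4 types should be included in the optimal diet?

3

Profitabilities (E/h, kJ/s): small caterpillars 1.66, beetle larvae 1.14, weevils 0.949, large caterpillars 0.0842. Add prey in this order while the next type's profitability exceeds the intake rate on those already taken.
Rate on top 1: 0.5422. beetle larvae: 1.14 > 0.5422 → include.
Rate on top 2: 0.5869. weevils: 0.949 > 0.5869 → include.
Rate on top 3: 0.6322. large caterpillars: 0.0842 < 0.6322 → exclude; stop.
Optimal diet: small caterpillars, beetle larvae, weevils — 3 of 4 types.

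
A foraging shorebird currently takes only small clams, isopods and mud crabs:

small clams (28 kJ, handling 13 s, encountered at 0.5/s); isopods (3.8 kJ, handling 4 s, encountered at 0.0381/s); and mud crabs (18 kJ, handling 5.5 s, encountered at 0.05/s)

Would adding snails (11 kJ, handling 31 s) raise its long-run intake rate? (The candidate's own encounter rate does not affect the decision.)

No

On small clams, isopods and mud crabs alone, R = ΣλE/(1+Σλh) = 15.04/7.927 = 1.898 kJ/s.
snails: E/h = 11/31 = 0.3548 kJ/s.
Since 0.3548 < R, time spent handling snails is better spent searching.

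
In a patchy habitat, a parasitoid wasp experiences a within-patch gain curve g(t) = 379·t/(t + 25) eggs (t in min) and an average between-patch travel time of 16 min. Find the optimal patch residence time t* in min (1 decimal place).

Optimal t* satisfies g'(t*) = g(t*)/(T + t*).
g'(t) = 379·25/(t + 25)². Setting 379·25/(t+25)² = 379t/[(t+25)(16+t)] gives 25(16+t) = t(t+25), so t² = 25×16 = 400.
t* = √400 = 20 min.

20.0 min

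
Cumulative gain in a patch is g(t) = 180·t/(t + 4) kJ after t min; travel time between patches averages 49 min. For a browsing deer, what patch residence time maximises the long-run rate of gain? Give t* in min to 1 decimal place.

14.0 min

Optimal t* satisfies g'(t*) = g(t*)/(T + t*).
g'(t) = 180·4/(t + 4)². Setting 180·4/(t+4)² = 180t/[(t+4)(49+t)] gives 4(49+t) = t(t+4), so t² = 4×49 = 196.
t* = √196 = 14 min.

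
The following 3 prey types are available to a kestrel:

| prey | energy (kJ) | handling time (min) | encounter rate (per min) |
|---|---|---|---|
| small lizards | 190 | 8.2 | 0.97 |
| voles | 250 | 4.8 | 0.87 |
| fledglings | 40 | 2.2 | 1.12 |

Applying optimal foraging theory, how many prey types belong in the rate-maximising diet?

1

Profitabilities (E/h, kJ/min): voles 52.1, small lizards 23.2, fledglings 18.2. Add prey in this order while the next type's profitability exceeds the intake rate on those already taken.
Rate on top 1: 42.02. small lizards: 23.2 < 42.02 → exclude; stop.
Optimal diet: voles — 1 of 3 types.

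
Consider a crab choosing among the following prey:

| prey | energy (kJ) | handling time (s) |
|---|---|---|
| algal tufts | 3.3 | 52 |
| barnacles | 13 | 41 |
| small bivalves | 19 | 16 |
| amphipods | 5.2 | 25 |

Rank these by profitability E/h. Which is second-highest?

barnacles

Profitability E/h (kJ/s): algal tufts = 3.3/52 = 0.0635, barnacles = 13/41 = 0.317, small bivalves = 19/16 = 1.19, amphipods = 5.2/25 = 0.208.
Ranked: small bivalves > barnacles > amphipods > algal tufts.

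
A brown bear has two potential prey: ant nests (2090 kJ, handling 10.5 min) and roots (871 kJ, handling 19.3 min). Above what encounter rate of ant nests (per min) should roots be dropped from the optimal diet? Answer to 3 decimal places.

At the threshold, the rate on ant nests alone equals the profitability of roots: λ·2090/(1 + λ·10.5) = 871/19.3 = 45.13.
Rearranging, λ(2090 − 45.13×10.5) = 45.13, so λ = 45.13/1616 = 0.02792 per min.

0.028 per min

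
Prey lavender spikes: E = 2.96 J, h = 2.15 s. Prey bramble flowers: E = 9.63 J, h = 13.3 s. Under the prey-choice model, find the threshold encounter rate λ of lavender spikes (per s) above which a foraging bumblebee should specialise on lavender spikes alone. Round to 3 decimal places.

0.516 per s

The zero-one rule: include bramble flowers iff E₂/h₂ > λE₁/(1+λh₁). Equality gives the switch point.
λE₁h₂ = E₂ + λE₂h₁ ⇒ λ = E₂/(E₁h₂ − E₂h₁) = 9.63/(39.37 − 20.7) = 0.516 per s.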